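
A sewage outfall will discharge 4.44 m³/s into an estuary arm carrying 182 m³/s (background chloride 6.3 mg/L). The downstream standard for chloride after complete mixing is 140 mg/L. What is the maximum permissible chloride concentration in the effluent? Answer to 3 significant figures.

At the limit, (Qr·Cr + Qe·Cₑ)/(Qr + Qe) = 140:
Cₑ = (186.4·140 − 182.0·6.300) / 4.440 = 5620 mg/L.

5620 mg/L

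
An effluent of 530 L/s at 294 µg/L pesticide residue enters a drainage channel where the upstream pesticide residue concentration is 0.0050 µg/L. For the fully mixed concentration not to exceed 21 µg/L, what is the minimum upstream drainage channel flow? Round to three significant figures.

6890 L/s

Set C_mix = 21: (Q·0.005000 + 530.0·294.0) / (Q + 530.0) = 21
→ Q = 530.0·(294.0 − 21)/(21 − 0.005000) = 6892 L/s.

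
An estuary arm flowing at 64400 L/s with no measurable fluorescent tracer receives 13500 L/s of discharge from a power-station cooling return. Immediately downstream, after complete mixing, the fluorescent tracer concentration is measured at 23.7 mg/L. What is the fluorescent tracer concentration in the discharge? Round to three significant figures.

Mass balance: 64400·0 + 13500·Cₑ = 77900·23.70
→ Cₑ = (77900·23.70 − 64400·0) / 13500 = 136.8 mg/L.

137 mg/L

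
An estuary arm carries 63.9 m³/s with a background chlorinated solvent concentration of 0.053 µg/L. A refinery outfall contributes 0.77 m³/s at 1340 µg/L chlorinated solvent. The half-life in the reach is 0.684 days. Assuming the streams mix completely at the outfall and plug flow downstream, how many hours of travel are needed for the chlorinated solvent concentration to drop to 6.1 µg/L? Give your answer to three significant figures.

Mass balance: C = (63.90·0.05300 + 0.7700·1340) / 64.67 = 1035/64.67 = 16.01 µg/L.
Half-life 0.684 d → k = ln 2 / 0.684 = 1.013 d⁻¹.
16.01·exp(−k·t) = 6.1 → t = ln(16.01/6.1)/k = 82250 s = 22.85 h.

22.8 h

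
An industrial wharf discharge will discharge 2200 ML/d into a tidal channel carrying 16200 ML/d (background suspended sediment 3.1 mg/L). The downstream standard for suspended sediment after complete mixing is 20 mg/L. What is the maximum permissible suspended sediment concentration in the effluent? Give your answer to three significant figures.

At the limit, (Qr·Cr + Qe·Cₑ)/(Qr + Qe) = 20:
Cₑ = (18400·20 − 16200·3.100) / 2200 = 144.4 mg/L.

144 mg/L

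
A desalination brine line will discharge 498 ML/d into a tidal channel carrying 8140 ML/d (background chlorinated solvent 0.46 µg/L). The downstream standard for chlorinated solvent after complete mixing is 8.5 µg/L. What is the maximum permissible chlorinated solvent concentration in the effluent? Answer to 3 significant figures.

At the limit, (Qr·Cr + Qe·Cₑ)/(Qr + Qe) = 8.5:
Cₑ = (8638·8.5 − 8140·0.4600) / 498.0 = 139.9 µg/L.

140 µg/L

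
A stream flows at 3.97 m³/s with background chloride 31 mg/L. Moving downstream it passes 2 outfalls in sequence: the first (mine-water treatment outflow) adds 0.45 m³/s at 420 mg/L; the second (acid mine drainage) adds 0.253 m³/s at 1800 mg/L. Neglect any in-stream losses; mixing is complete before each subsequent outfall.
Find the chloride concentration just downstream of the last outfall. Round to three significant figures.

164 mg/L

After outfall 1: Q = 3.970 + 0.4500 = 4.420 m³/s; C = (3.970·31.00 + 0.4500·420.0)/4.420 = 70.60 mg/L.
After outfall 2: Q = 4.420 + 0.2530 = 4.673 m³/s; C = (4.420·70.60 + 0.2530·1800)/4.673 = 164.2 mg/L.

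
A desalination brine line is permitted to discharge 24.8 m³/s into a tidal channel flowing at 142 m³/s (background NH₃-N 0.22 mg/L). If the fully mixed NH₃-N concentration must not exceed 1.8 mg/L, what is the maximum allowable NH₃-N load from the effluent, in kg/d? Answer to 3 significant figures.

Mass balance at the limit: 142.0·0.2200 + 24.80·Cₑ = 166.8·1.8 → Cₑ = 10.85 mg/L.
Load = 24.80 m³/s × 10.85 g/m³ × 86 400 s/d = 23240 kg/d.

23200 kg/d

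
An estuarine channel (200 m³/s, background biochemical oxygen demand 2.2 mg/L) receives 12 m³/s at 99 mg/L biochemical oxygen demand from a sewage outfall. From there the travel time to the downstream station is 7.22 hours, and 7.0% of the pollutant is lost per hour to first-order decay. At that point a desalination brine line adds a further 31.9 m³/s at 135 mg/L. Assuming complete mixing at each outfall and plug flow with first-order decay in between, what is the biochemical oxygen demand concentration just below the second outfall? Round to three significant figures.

21.6 mg/L

Mixed concentration C = ΣQC/ΣQ = (200.0·2.200 + 12.00·99.00) / 212.0 = 1628/212.0 = 7.679 mg/L; combined flow 212.0 m³/s.
7.0%/h lost → k = −ln(1 − 0.07) = 0.07257 h⁻¹.
Applying C = C₀e^(−kt): 7.679 × 0.5922 = 4.547 mg/L.
At the second outfall, C = (212.0·4.547 + 31.90·135.0) / (212.0 + 31.90) = 21.61 mg/L.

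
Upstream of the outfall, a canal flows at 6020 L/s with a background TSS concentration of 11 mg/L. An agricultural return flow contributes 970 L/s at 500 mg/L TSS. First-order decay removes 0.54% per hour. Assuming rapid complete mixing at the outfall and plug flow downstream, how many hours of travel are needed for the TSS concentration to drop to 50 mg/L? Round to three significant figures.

84.1 h

Flow-weighted average: C = (6020·11.00 + 970.0·500.0) / 6990 = 551200/6990 = 78.86 mg/L.
0.54%/h lost → k = −ln(1 − 0.0054) = 0.005415 h⁻¹.
78.86·exp(−k·t) = 50 → t = ln(78.86/50)/k = 302900 s = 84.15 h.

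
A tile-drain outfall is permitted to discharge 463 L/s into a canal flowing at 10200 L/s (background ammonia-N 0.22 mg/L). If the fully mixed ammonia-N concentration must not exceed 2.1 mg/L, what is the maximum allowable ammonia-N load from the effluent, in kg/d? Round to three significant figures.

1740 kg/d

Mass balance at the limit: 10200·0.2200 + 463.0·Cₑ = 10660·2.1 → Cₑ = 43.52 mg/L.
463.0 L/s = 0.4630 m³/s. Load = 0.4630 m³/s × 43.52 g/m³ × 86 400 s/d = 1741 kg/d.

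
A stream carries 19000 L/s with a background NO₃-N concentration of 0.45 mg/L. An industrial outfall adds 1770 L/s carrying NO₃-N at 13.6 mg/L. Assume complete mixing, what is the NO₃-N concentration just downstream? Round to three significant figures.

Mixed concentration C = ΣQC/ΣQ = (19000·0.4500 + 1770·13.60) / 20770 = 32620/20770 = 1.571 mg/L.

1.57 mg/L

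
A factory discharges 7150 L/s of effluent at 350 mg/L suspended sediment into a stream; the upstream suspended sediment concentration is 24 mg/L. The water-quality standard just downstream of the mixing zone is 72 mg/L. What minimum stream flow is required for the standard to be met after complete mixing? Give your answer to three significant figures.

41400 L/s

Set C_mix = 72: (Q·24.00 + 7150·350.0) / (Q + 7150) = 72
→ Q = 7150·(350.0 − 72)/(72 − 24.00) = 41410 L/s.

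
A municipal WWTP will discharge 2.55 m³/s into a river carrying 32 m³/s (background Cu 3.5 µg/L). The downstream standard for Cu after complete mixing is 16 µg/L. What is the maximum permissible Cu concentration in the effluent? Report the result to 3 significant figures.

At the limit, (Qr·Cr + Qe·Cₑ)/(Qr + Qe) = 16:
Cₑ = (34.55·16 − 32.00·3.500) / 2.550 = 172.9 µg/L.

173 µg/L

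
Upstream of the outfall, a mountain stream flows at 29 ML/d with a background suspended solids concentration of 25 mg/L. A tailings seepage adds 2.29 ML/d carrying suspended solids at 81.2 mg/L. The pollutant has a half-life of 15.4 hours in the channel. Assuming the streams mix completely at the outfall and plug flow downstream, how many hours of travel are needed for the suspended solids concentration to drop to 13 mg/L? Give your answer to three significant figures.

17.9 h

Flow-weighted average: C = (29.00·25.00 + 2.290·81.20) / 31.29 = 910.9/31.29 = 29.11 mg/L.
Half-life 15.4 h → k = ln 2 / 15.4 = 0.04501 h⁻¹ = 1.080 d⁻¹.
29.11·exp(−k·t) = 13 → t = ln(29.11/13)/k = 64490 s = 17.91 h.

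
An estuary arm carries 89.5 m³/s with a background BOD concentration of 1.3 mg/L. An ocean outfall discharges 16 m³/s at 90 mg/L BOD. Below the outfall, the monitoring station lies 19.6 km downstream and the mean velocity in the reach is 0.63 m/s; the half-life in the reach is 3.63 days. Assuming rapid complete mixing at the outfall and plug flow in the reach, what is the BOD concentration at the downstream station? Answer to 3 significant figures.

Conservation of mass: C = (89.50·1.300 + 16.00·90.00) / 105.5 = 1556/105.5 = 14.75 mg/L.
Travel time t = 19.6·1000 / 0.63 = 31110 s = 8.642 h.
Half-life 3.63 d → k = ln 2 / 3.63 = 0.1909 d⁻¹.
First-order decay: C = 14.75·exp(−k·t) = 14.75·0.9336 = 13.77 mg/L.

13.8 mg/L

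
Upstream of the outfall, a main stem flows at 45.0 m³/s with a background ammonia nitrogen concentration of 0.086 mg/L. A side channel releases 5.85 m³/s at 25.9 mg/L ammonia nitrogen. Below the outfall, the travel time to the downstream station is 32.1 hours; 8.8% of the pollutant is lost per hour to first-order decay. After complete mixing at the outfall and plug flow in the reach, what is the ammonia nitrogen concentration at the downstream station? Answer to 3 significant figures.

0.159 mg/L

Conservation of mass: C = (45.00·0.08600 + 5.850·25.90) / 50.85 = 155.4/50.85 = 3.056 mg/L.
8.8%/h lost → k = −ln(1 − 0.088) = 0.09212 h⁻¹.
First-order decay: C = 3.056·exp(−k·t) = 3.056·0.05198 = 0.1588 mg/L.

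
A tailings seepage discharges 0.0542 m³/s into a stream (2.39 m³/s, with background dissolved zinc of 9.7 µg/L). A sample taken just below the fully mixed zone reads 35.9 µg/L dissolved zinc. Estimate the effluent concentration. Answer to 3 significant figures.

Mass balance: 2.390·9.700 + 0.05420·Cₑ = 2.444·35.90
→ Cₑ = (2.444·35.90 − 2.390·9.700) / 0.05420 = 1191 µg/L.

1190 µg/L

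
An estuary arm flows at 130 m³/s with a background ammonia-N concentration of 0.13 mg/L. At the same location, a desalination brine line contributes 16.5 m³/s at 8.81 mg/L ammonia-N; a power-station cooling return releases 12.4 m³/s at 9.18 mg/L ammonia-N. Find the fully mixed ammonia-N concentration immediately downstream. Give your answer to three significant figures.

Flow-weighted average: C = (130.0·0.1300 + 16.50·8.810 + 12.40·9.180) / 158.9 = 276.1/158.9 = 1.738 mg/L.

1.74 mg/L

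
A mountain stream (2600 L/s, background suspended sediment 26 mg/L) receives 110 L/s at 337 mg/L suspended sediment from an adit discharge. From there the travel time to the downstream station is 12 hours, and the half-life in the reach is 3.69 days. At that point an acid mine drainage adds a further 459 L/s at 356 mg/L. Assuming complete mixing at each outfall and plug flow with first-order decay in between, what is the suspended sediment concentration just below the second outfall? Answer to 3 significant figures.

81.6 mg/L

Conservation of mass: C = (2600·26.00 + 110.0·337.0) / 2710 = 104700/2710 = 38.62 mg/L; combined flow 2710 L/s.
Half-life 3.69 d → k = ln 2 / 3.69 = 0.1878 d⁻¹.
Applying C = C₀e^(−kt): 38.62 × 0.9104 = 35.16 mg/L.
Second outfall: C = (2710·35.16 + 459.0·356.0)/3169 = 81.63 mg/L.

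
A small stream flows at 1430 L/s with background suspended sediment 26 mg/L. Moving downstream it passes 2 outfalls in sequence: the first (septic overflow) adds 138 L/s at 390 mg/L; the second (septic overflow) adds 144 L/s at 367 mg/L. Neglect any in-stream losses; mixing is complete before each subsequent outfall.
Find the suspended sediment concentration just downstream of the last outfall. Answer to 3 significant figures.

After outfall 1: Q = 1430 + 138.0 = 1568 L/s; C = (1430·26.00 + 138.0·390.0)/1568 = 58.04 mg/L.
After outfall 2: Q = 1568 + 144.0 = 1712 L/s; C = (1568·58.04 + 144.0·367.0)/1712 = 84.02 mg/L.

84.0 mg/L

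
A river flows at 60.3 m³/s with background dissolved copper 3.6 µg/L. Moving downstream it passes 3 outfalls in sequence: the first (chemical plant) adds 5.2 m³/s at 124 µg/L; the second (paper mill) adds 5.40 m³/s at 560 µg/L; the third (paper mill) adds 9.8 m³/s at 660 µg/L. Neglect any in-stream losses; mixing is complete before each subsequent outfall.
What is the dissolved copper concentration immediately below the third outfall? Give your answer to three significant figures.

128 µg/L

Below outfall 1: Q → 65.50 m³/s, C = (60.30·3.600 + 5.200·124.0)/65.50 = 13.16 µg/L.
Below outfall 2: Q → 70.90 m³/s, C = (65.50·13.16 + 5.400·560.0)/70.90 = 54.81 µg/L.
Below outfall 3: Q → 80.70 m³/s, C = (70.90·54.81 + 9.800·660.0)/80.70 = 128.3 µg/L.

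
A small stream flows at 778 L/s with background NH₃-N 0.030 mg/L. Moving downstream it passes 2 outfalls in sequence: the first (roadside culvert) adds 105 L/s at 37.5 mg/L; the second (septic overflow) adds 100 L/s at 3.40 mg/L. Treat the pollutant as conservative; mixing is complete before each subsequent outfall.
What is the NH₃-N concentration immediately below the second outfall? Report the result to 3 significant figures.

4.38 mg/L

After outfall 1: Q = 778.0 + 105.0 = 883.0 L/s; C = (778.0·0.03000 + 105.0·37.50)/883.0 = 4.486 mg/L.
After outfall 2: Q = 883.0 + 100.0 = 983.0 L/s; C = (883.0·4.486 + 100.0·3.400)/983.0 = 4.375 mg/L.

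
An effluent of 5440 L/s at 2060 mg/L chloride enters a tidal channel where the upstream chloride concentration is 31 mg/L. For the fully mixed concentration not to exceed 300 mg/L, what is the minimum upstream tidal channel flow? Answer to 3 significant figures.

35600 L/s

Set C_mix = 300: (Q·31.00 + 5440·2060) / (Q + 5440) = 300
→ Q = 5440·(2060 − 300)/(300 − 31.00) = 35590 L/s.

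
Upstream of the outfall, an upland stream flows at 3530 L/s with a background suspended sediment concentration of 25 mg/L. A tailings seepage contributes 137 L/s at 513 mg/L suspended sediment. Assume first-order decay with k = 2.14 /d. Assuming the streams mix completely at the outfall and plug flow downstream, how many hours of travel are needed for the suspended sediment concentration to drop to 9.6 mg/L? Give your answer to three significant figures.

Mass balance: C = (3530·25.00 + 137.0·513.0) / 3667 = 158500/3667 = 43.23 mg/L.
43.23·exp(−k·t) = 9.6 → t = ln(43.23/9.6)/k = 60760 s = 16.88 h.

16.9 h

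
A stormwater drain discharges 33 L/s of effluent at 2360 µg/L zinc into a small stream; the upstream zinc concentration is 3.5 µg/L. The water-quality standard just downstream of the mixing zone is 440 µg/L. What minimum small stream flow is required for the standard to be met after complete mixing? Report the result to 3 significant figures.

Set C_mix = 440: (Q·3.500 + 33.00·2360) / (Q + 33.00) = 440
→ Q = 33.00·(2360 − 440)/(440 − 3.500) = 145.2 L/s.

145 L/s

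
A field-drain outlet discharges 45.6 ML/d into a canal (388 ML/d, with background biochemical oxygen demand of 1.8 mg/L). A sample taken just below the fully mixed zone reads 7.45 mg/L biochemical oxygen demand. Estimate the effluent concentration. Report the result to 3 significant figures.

Mass balance: 388.0·1.800 + 45.60·Cₑ = 433.6·7.450
→ Cₑ = (433.6·7.450 − 388.0·1.800) / 45.60 = 55.52 mg/L.

55.5 mg/L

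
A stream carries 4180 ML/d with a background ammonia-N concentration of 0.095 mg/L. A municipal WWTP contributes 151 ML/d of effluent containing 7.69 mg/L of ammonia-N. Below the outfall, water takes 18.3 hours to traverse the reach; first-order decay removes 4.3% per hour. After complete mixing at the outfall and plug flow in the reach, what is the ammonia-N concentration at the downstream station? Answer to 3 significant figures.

0.161 mg/L

Conservation of mass: C = (4180·0.09500 + 151.0·7.690) / 4331 = 1558/4331 = 0.3598 mg/L.
4.3%/h lost → k = −ln(1 − 0.043) = 0.04395 h⁻¹.
Applying C = C₀e^(−kt): 0.3598 × 0.4474 = 0.1610 mg/L.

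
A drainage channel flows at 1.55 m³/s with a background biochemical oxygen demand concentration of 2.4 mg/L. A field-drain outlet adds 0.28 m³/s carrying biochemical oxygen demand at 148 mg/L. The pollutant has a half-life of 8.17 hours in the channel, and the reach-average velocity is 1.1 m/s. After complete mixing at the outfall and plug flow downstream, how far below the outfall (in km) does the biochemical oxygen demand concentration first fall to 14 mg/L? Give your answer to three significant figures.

Conservation of mass: C = (1.550·2.400 + 0.2800·148.0) / 1.830 = 45.16/1.830 = 24.68 mg/L.
Half-life 8.17 h → k = ln 2 / 8.17 = 0.08484 h⁻¹ = 2.036 d⁻¹.
Set 24.68·exp(−k·t) = 14 → t = ln(24.68/14)/k = 24050 s = 6.681 h.
Distance = v·t = 1.1·24050 = 26460 m = 26.46 km.

26.5 km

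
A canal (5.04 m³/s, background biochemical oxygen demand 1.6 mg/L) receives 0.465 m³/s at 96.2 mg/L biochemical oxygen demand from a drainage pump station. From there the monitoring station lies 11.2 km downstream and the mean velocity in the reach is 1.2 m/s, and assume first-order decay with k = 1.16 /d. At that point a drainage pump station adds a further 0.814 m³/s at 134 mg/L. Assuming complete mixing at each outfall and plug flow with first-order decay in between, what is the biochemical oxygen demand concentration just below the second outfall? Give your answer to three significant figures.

Mixed concentration C = ΣQC/ΣQ = (5.040·1.600 + 0.4650·96.20) / 5.505 = 52.80/5.505 = 9.591 mg/L; combined flow 5.505 m³/s.
Travel time t = 11.2·1000 / 1.2 = 9333 s = 2.593 h.
First-order decay: C = 9.591·exp(−k·t) = 9.591·0.8822 = 8.461 mg/L.
Second outfall: C = (5.505·8.461 + 0.8140·134.0)/6.319 = 24.63 mg/L.

24.6 mg/L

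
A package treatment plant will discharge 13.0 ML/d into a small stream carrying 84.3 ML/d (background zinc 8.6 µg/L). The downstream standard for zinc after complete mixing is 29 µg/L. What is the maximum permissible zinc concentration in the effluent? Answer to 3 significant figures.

At the limit, (Qr·Cr + Qe·Cₑ)/(Qr + Qe) = 29:
Cₑ = (97.30·29 − 84.30·8.600) / 13.00 = 161.3 µg/L.

161 µg/L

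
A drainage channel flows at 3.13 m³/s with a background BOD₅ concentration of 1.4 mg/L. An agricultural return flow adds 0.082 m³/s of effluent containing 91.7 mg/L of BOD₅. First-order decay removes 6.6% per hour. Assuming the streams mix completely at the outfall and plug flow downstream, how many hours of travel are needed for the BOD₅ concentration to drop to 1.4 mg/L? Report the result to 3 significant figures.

14.3 h

Conservation of mass: C = (3.130·1.400 + 0.08200·91.70) / 3.212 = 11.90/3.212 = 3.705 mg/L.
6.6%/h lost → k = −ln(1 − 0.066) = 0.06828 h⁻¹.
3.705·exp(−k·t) = 1.4 → t = ln(3.705/1.4)/k = 51320 s = 14.25 h.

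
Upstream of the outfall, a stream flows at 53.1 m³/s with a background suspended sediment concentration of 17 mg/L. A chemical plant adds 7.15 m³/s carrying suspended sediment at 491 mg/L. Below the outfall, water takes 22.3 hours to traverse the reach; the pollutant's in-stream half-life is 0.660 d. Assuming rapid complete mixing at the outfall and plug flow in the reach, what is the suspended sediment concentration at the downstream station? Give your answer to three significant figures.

Flow-weighted average: C = (53.10·17.00 + 7.150·491.0) / 60.25 = 4413/60.25 = 73.25 mg/L.
Half-life 0.660 d → k = ln 2 / 0.660 = 1.050 d⁻¹.
Decay over the reach: 73.25·exp(−kt) = 73.25·0.3769 = 27.61 mg/L.

27.6 mg/L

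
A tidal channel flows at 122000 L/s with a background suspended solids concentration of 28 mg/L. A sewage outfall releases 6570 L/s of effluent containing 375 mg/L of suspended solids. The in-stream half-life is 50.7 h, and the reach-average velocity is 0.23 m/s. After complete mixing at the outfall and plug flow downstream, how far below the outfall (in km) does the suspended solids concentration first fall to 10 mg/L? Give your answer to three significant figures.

92.1 km

Mass balance: C = (122000·28.00 + 6570·375.0) / 128600 = 5880000/128600 = 45.73 mg/L.
Half-life 50.7 h → k = ln 2 / 50.7 = 0.01367 h⁻¹ = 0.3281 d⁻¹.
Set 45.73·exp(−k·t) = 10 → t = ln(45.73/10)/k = 400300 s = 111.2 h.
Distance = v·t = 0.23·400300 = 92070 m = 92.07 km.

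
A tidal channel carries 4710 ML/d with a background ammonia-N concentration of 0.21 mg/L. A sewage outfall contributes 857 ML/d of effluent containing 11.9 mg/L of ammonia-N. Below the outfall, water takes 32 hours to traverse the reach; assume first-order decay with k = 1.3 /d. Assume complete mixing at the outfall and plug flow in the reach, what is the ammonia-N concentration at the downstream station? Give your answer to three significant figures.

0.355 mg/L

Mass balance: C = (4710·0.2100 + 857.0·11.90) / 5567 = 11190/5567 = 2.010 mg/L.
After decay, C = 2.010 × e^(−kt) = 2.010 × 0.1767 = 0.3551 mg/L.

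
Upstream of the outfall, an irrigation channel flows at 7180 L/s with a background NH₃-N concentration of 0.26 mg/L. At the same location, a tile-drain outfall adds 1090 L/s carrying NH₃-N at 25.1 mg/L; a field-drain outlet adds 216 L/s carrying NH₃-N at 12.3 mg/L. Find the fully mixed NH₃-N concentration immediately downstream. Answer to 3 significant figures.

Flow-weighted average: C = (7180·0.2600 + 1090·25.10 + 216.0·12.30) / 8486 = 31880/8486 = 3.757 mg/L.

3.76 mg/L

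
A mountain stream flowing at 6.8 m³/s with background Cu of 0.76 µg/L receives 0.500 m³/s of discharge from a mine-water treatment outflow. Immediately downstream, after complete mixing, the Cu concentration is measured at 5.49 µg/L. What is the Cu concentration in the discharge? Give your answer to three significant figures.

Mass balance: 6.800·0.7600 + 0.5000·Cₑ = 7.300·5.490
→ Cₑ = (7.300·5.490 − 6.800·0.7600) / 0.5000 = 69.82 µg/L.

69.8 µg/L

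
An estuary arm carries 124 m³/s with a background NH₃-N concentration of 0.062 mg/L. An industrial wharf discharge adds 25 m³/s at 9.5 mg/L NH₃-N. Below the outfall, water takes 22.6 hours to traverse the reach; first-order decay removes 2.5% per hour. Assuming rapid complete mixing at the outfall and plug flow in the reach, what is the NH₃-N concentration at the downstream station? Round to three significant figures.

0.929 mg/L

Conservation of mass: C = (124.0·0.06200 + 25.00·9.500) / 149.0 = 245.2/149.0 = 1.646 mg/L.
2.5%/h lost → k = −ln(1 − 0.025) = 0.02532 h⁻¹.
Decay over the reach: 1.646·exp(−kt) = 1.646·0.5643 = 0.9286 mg/L.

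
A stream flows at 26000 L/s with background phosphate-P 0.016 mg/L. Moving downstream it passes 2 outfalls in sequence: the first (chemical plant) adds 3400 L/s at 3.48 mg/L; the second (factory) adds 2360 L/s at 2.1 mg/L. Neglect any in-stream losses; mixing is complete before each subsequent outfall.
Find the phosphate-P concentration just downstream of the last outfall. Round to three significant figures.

Outfall 1: combined Q = 29400 L/s; C = (26000·0.01600 + 3400·3.480)/29400 = 0.4166 mg/L.
Outfall 2: combined Q = 31760 L/s; C = (29400·0.4166 + 2360·2.100)/31760 = 0.5417 mg/L.

0.542 mg/L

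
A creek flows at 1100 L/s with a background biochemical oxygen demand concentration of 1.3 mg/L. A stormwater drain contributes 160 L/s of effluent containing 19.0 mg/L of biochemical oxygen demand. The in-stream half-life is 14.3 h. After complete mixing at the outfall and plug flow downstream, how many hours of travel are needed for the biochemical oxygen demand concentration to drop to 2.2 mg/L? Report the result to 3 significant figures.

9.86 h

Mass balance: C = (1100·1.300 + 160.0·19.00) / 1260 = 4470/1260 = 3.548 mg/L.
Half-life 14.3 h → k = ln 2 / 14.3 = 0.04847 h⁻¹ = 1.163 d⁻¹.
3.548·exp(−k·t) = 2.2 → t = ln(3.548/2.2)/k = 35490 s = 9.858 h.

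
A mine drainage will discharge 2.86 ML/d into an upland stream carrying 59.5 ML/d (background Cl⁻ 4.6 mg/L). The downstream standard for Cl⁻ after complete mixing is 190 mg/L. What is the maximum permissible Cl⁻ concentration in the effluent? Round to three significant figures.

4050 mg/L

At the limit, (Qr·Cr + Qe·Cₑ)/(Qr + Qe) = 190:
Cₑ = (62.36·190 − 59.50·4.600) / 2.860 = 4047 mg/L.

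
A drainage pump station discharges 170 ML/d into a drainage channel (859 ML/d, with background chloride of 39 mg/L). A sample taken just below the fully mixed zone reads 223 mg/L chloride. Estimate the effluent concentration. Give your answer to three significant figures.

Mass balance: 859.0·39.00 + 170.0·Cₑ = 1029·223.0
→ Cₑ = (1029·223.0 − 859.0·39.00) / 170.0 = 1153 mg/L.

1150 mg/L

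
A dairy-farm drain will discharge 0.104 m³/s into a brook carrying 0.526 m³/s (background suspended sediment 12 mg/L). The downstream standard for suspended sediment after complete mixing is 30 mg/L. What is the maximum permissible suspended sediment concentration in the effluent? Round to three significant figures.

121 mg/L

At the limit, (Qr·Cr + Qe·Cₑ)/(Qr + Qe) = 30:
Cₑ = (0.6300·30 − 0.5260·12.00) / 0.1040 = 121.0 mg/L.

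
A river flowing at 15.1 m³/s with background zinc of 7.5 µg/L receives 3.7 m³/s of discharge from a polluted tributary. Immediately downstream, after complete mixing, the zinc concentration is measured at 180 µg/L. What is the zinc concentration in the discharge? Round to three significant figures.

Mass balance: 15.10·7.500 + 3.700·Cₑ = 18.80·180.0
→ Cₑ = (18.80·180.0 − 15.10·7.500) / 3.700 = 884.0 µg/L.

884 µg/L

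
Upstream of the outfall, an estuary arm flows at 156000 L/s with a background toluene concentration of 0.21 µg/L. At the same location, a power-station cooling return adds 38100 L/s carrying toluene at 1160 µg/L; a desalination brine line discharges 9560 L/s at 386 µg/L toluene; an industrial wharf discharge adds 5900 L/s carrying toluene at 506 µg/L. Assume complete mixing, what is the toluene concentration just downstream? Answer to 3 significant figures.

243 µg/L

Mass balance: C = (156000·0.2100 + 38100·1160 + 9560·386.0 + 5900·506.0) / 209600 = 50900000/209600 = 242.9 µg/L.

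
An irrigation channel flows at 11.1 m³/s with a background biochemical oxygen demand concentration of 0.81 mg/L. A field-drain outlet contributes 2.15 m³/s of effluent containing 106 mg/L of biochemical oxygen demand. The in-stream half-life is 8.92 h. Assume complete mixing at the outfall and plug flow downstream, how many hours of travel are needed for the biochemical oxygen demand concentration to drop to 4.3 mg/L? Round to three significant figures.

18.3 h

After mixing, C = (11.10·0.8100 + 2.150·106.0) / 13.25 = 236.9/13.25 = 17.88 mg/L.
Half-life 8.92 h → k = ln 2 / 8.92 = 0.07771 h⁻¹ = 1.865 d⁻¹.
17.88·exp(−k·t) = 4.3 → t = ln(17.88/4.3)/k = 66020 s = 18.34 h.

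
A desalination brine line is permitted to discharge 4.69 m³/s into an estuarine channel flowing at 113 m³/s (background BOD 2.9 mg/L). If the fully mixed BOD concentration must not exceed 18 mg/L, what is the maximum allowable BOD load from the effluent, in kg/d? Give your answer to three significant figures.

Mass balance at the limit: 113.0·2.900 + 4.690·Cₑ = 117.7·18 → Cₑ = 381.8 mg/L.
Load = 4.690 m³/s × 381.8 g/m³ × 86 400 s/d = 154700 kg/d.

155000 kg/d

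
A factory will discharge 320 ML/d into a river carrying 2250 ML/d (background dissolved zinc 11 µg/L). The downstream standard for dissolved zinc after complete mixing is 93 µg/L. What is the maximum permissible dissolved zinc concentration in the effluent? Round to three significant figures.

670 µg/L

At the limit, (Qr·Cr + Qe·Cₑ)/(Qr + Qe) = 93:
Cₑ = (2570·93 − 2250·11.00) / 320.0 = 669.6 µg/L.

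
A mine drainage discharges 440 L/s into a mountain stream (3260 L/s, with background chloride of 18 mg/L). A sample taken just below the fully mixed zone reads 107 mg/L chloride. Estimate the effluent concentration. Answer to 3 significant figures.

766 mg/L

Mass balance: 3260·18.00 + 440.0·Cₑ = 3700·107.0
→ Cₑ = (3700·107.0 − 3260·18.00) / 440.0 = 766.4 mg/L.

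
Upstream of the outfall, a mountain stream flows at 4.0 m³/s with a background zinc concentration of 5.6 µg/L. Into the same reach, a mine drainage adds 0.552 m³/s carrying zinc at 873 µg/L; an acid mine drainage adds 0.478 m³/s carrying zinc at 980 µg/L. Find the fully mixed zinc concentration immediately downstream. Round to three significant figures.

Flow-weighted average: C = (4.000·5.600 + 0.5520·873.0 + 0.4780·980.0) / 5.030 = 972.7/5.030 = 193.4 µg/L.

193 µg/L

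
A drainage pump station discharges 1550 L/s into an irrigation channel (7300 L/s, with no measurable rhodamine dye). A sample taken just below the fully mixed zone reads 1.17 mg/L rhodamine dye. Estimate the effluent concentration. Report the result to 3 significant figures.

Mass balance: 7300·0 + 1550·Cₑ = 8850·1.170
→ Cₑ = (8850·1.170 − 7300·0) / 1550 = 6.680 mg/L.

6.68 mg/L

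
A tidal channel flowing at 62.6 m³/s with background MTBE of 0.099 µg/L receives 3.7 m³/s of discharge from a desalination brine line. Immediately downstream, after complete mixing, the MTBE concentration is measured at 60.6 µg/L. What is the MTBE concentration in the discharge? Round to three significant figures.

Mass balance: 62.60·0.09900 + 3.700·Cₑ = 66.30·60.60
→ Cₑ = (66.30·60.60 − 62.60·0.09900) / 3.700 = 1084 µg/L.

1080 µg/L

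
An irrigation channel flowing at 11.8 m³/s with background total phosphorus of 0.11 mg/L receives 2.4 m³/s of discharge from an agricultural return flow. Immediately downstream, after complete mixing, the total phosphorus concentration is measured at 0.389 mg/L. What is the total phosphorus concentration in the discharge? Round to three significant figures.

1.76 mg/L

Mass balance: 11.80·0.1100 + 2.400·Cₑ = 14.20·0.3890
→ Cₑ = (14.20·0.3890 − 11.80·0.1100) / 2.400 = 1.761 mg/L.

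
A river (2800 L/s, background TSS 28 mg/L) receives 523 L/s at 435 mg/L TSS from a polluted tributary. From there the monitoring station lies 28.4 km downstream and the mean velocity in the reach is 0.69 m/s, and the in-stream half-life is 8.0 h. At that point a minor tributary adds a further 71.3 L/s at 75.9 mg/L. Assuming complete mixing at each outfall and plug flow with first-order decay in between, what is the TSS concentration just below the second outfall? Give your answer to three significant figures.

Flow-weighted average: C = (2800·28.00 + 523.0·435.0) / 3323 = 305900/3323 = 92.06 mg/L; combined flow 3323 L/s.
Travel time t = 28.4·1000 / 0.69 = 41160 s = 11.43 h.
Half-life 8.0 h → k = ln 2 / 8.0 = 0.08664 h⁻¹ = 2.079 d⁻¹.
First-order decay: C = 92.06·exp(−k·t) = 92.06·0.3714 = 34.19 mg/L.
Second outfall: C = (3323·34.19 + 71.30·75.90)/3394 = 35.06 mg/L.

35.1 mg/L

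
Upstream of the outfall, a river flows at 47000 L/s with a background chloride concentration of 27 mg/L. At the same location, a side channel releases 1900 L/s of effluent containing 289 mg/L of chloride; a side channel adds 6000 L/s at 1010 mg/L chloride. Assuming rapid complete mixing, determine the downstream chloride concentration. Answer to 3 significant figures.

143 mg/L

Mixed concentration C = ΣQC/ΣQ = (47000·27.00 + 1900·289.0 + 6000·1010) / 54900 = 7878000/54900 = 143.5 mg/L.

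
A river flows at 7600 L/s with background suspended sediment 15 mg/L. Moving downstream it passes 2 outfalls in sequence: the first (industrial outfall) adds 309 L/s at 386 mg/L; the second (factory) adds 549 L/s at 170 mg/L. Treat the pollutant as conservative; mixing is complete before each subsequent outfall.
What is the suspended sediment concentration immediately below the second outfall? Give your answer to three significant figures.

38.6 mg/L

Below outfall 1: Q → 7909 L/s, C = (7600·15.00 + 309.0·386.0)/7909 = 29.49 mg/L.
Below outfall 2: Q → 8458 L/s, C = (7909·29.49 + 549.0·170.0)/8458 = 38.61 mg/L.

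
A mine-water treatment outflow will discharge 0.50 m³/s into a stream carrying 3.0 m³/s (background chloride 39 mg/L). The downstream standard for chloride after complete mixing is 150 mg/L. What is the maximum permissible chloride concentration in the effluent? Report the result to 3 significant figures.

816 mg/L

At the limit, (Qr·Cr + Qe·Cₑ)/(Qr + Qe) = 150:
Cₑ = (3.500·150 − 3.000·39.00) / 0.5000 = 816.0 mg/L.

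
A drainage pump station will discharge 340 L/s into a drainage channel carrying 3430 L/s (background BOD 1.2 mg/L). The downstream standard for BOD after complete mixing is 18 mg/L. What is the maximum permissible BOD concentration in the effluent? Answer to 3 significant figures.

At the limit, (Qr·Cr + Qe·Cₑ)/(Qr + Qe) = 18:
Cₑ = (3770·18 − 3430·1.200) / 340.0 = 187.5 mg/L.

187 mg/L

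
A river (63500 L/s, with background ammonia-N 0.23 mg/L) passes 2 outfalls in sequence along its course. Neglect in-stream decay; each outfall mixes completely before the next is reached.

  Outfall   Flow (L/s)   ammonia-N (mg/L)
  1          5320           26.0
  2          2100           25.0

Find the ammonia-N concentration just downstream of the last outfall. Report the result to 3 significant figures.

2.90 mg/L

Below outfall 1: Q → 68820 L/s, C = (63500·0.2300 + 5320·26.00)/68820 = 2.222 mg/L.
Below outfall 2: Q → 70920 L/s, C = (68820·2.222 + 2100·25.00)/70920 = 2.897 mg/L.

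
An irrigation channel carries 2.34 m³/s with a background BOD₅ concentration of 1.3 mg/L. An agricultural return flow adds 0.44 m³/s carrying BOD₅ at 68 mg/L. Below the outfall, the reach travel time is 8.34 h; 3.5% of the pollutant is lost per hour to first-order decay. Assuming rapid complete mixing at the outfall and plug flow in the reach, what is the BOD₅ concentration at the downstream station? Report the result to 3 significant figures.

Mass balance: C = (2.340·1.300 + 0.4400·68.00) / 2.780 = 32.96/2.780 = 11.86 mg/L.
3.5%/h lost → k = −ln(1 − 0.035) = 0.03563 h⁻¹.
Decay over the reach: 11.86·exp(−kt) = 11.86·0.7429 = 8.809 mg/L.

8.81 mg/L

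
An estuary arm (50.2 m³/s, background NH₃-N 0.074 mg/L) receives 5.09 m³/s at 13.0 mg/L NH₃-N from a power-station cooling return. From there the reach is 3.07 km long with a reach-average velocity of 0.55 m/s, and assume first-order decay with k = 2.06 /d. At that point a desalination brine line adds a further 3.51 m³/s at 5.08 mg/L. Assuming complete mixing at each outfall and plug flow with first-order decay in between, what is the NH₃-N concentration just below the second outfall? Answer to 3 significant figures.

1.34 mg/L

Mixed concentration C = ΣQC/ΣQ = (50.20·0.07400 + 5.090·13.00) / 55.29 = 69.88/55.29 = 1.264 mg/L; combined flow 55.29 m³/s.
Travel time t = 3.07·1000 / 0.55 = 5582 s = 1.551 h.
First-order decay: C = 1.264·exp(−k·t) = 1.264·0.8754 = 1.106 mg/L.
At the second outfall, C = (55.29·1.106 + 3.510·5.080) / (55.29 + 3.510) = 1.344 mg/L.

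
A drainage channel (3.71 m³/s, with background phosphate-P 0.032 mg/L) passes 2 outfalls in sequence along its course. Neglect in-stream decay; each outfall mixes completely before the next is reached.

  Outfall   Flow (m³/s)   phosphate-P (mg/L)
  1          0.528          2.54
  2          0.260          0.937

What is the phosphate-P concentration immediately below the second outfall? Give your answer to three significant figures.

Below outfall 1: Q → 4.238 m³/s, C = (3.710·0.03200 + 0.5280·2.540)/4.238 = 0.3445 mg/L.
Below outfall 2: Q → 4.498 m³/s, C = (4.238·0.3445 + 0.2600·0.9370)/4.498 = 0.3787 mg/L.

0.379 mg/L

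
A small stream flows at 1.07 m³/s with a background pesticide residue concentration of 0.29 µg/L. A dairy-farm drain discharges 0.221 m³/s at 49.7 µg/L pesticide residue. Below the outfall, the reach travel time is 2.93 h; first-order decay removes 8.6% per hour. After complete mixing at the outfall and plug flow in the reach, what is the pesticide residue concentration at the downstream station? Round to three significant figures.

After mixing, C = (1.070·0.2900 + 0.2210·49.70) / 1.291 = 11.29/1.291 = 8.748 µg/L.
8.6%/h lost → k = −ln(1 − 0.086) = 0.08992 h⁻¹.
After decay, C = 8.748 × e^(−kt) = 8.748 × 0.7684 = 6.722 µg/L.

6.72 µg/L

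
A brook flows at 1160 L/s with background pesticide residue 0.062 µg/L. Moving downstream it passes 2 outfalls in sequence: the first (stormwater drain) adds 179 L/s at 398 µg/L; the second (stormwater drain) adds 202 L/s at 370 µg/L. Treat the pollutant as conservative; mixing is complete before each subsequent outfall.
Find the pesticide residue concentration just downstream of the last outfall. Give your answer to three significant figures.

94.8 µg/L

After outfall 1: Q = 1160 + 179.0 = 1339 L/s; C = (1160·0.06200 + 179.0·398.0)/1339 = 53.26 µg/L.
After outfall 2: Q = 1339 + 202.0 = 1541 L/s; C = (1339·53.26 + 202.0·370.0)/1541 = 94.78 µg/L.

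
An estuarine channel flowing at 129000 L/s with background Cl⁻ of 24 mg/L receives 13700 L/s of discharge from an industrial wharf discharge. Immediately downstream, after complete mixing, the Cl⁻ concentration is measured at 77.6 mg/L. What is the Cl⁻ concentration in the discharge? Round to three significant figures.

Mass balance: 129000·24.00 + 13700·Cₑ = 142700·77.60
→ Cₑ = (142700·77.60 − 129000·24.00) / 13700 = 582.3 mg/L.

582 mg/L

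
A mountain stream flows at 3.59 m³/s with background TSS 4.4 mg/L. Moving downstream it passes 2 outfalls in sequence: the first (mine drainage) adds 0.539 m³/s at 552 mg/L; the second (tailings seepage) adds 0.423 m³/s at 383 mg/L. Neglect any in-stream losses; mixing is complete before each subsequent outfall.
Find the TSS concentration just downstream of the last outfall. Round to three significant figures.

104 mg/L

After outfall 1: Q = 3.590 + 0.5390 = 4.129 m³/s; C = (3.590·4.400 + 0.5390·552.0)/4.129 = 75.88 mg/L.
After outfall 2: Q = 4.129 + 0.4230 = 4.552 m³/s; C = (4.129·75.88 + 0.4230·383.0)/4.552 = 104.4 mg/L.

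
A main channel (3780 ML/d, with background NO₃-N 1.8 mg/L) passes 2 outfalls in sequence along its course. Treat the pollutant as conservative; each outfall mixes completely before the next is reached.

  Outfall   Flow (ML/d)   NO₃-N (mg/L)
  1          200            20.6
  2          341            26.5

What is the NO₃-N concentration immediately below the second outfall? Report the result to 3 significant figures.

4.62 mg/L

Outfall 1: combined Q = 3980 ML/d; C = (3780·1.800 + 200.0·20.60)/3980 = 2.745 mg/L.
Outfall 2: combined Q = 4321 ML/d; C = (3980·2.745 + 341.0·26.50)/4321 = 4.619 mg/L.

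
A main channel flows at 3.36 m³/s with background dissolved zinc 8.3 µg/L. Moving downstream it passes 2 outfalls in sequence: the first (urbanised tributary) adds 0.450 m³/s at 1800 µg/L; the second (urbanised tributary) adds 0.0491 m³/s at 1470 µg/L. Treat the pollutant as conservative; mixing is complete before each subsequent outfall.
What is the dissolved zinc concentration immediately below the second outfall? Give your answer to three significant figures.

236 µg/L

Outfall 1: combined Q = 3.810 m³/s; C = (3.360·8.300 + 0.4500·1800)/3.810 = 219.9 µg/L.
Outfall 2: combined Q = 3.859 m³/s; C = (3.810·219.9 + 0.04910·1470)/3.859 = 235.8 µg/L.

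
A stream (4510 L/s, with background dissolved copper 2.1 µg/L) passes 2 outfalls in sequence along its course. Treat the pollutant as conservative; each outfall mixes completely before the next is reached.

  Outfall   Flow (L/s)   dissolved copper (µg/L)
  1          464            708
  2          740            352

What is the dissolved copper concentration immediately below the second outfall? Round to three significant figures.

Below outfall 1: Q → 4974 L/s, C = (4510·2.100 + 464.0·708.0)/4974 = 67.95 µg/L.
Below outfall 2: Q → 5714 L/s, C = (4974·67.95 + 740.0·352.0)/5714 = 104.7 µg/L.

105 µg/L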